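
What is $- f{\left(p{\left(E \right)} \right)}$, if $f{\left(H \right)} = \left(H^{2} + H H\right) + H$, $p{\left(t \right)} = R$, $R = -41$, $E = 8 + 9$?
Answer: $-3321$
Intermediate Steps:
$E = 17$
$p{\left(t \right)} = -41$
$f{\left(H \right)} = H + 2 H^{2}$ ($f{\left(H \right)} = \left(H^{2} + H^{2}\right) + H = 2 H^{2} + H = H + 2 H^{2}$)
$- f{\left(p{\left(E \right)} \right)} = - \left(-41\right) \left(1 + 2 \left(-41\right)\right) = - \left(-41\right) \left(1 - 82\right) = - \left(-41\right) \left(-81\right) = \left(-1\right) 3321 = -3321$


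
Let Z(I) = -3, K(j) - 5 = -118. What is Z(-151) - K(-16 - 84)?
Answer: 110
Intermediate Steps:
K(j) = -113 (K(j) = 5 - 118 = -113)
Z(-151) - K(-16 - 84) = -3 - 1*(-113) = -3 + 113 = 110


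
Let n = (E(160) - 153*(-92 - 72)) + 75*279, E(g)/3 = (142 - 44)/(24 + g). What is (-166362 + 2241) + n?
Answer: -10865421/92 ≈ -1.1810e+5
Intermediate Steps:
E(g) = 294/(24 + g) (E(g) = 3*((142 - 44)/(24 + g)) = 3*(98/(24 + g)) = 294/(24 + g))
n = 4233711/92 (n = (294/(24 + 160) - 153*(-92 - 72)) + 75*279 = (294/184 - 153*(-164)) + 20925 = (294*(1/184) + 25092) + 20925 = (147/92 + 25092) + 20925 = 2308611/92 + 20925 = 4233711/92 ≈ 46019.)
(-166362 + 2241) + n = (-166362 + 2241) + 4233711/92 = -164121 + 4233711/92 = -10865421/92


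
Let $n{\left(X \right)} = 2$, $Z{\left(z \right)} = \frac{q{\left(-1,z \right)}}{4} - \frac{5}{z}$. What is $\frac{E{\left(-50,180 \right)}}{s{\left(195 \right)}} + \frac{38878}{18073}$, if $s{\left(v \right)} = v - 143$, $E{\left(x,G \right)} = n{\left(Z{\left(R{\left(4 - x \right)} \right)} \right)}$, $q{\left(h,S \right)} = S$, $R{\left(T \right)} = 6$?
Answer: $\frac{1028901}{469898} \approx 2.1896$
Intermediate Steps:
$Z{\left(z \right)} = - \frac{5}{z} + \frac{z}{4}$ ($Z{\left(z \right)} = \frac{z}{4} - \frac{5}{z} = - \frac{5}{z} + \frac{z}{4}$)
$E{\left(x,G \right)} = 2$
$s{\left(v \right)} = -143 + v$
$\frac{E{\left(-50,180 \right)}}{s{\left(195 \right)}} + \frac{38878}{18073} = \frac{2}{-143 + 195} + \frac{38878}{18073} = \frac{2}{52} + 38878 \cdot \frac{1}{18073} = 2 \cdot \frac{1}{52} + \frac{38878}{18073} = \frac{1}{26} + \frac{38878}{18073} = \frac{1028901}{469898}$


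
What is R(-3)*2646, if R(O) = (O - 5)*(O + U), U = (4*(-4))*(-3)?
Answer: -952560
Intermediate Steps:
U = 48 (U = -16*(-3) = 48)
R(O) = (-5 + O)*(48 + O) (R(O) = (O - 5)*(O + 48) = (-5 + O)*(48 + O))
R(-3)*2646 = (-240 + (-3)**2 + 43*(-3))*2646 = (-240 + 9 - 129)*2646 = -360*2646 = -952560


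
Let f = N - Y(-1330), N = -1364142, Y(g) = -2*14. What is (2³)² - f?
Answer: 1364178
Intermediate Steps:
Y(g) = -28
f = -1364114 (f = -1364142 - 1*(-28) = -1364142 + 28 = -1364114)
(2³)² - f = (2³)² - 1*(-1364114) = 8² + 1364114 = 64 + 1364114 = 1364178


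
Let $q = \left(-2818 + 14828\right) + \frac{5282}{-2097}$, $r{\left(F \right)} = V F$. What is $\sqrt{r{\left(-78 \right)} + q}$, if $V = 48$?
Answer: $\frac{2 \sqrt{1009386290}}{699} \approx 90.904$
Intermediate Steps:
$r{\left(F \right)} = 48 F$
$q = \frac{25179688}{2097}$ ($q = 12010 + 5282 \left(- \frac{1}{2097}\right) = 12010 - \frac{5282}{2097} = \frac{25179688}{2097} \approx 12007.0$)
$\sqrt{r{\left(-78 \right)} + q} = \sqrt{48 \left(-78\right) + \frac{25179688}{2097}} = \sqrt{-3744 + \frac{25179688}{2097}} = \sqrt{\frac{17328520}{2097}} = \frac{2 \sqrt{1009386290}}{699}$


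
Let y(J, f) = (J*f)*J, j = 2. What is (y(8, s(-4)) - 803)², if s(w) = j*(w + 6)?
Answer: 299209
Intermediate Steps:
s(w) = 12 + 2*w (s(w) = 2*(w + 6) = 2*(6 + w) = 12 + 2*w)
y(J, f) = f*J²
(y(8, s(-4)) - 803)² = ((12 + 2*(-4))*8² - 803)² = ((12 - 8)*64 - 803)² = (4*64 - 803)² = (256 - 803)² = (-547)² = 299209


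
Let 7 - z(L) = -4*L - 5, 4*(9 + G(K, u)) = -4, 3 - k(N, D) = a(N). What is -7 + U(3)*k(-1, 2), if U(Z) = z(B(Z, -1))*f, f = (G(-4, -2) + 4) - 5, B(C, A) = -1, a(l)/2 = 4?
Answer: 433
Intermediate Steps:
a(l) = 8 (a(l) = 2*4 = 8)
k(N, D) = -5 (k(N, D) = 3 - 1*8 = 3 - 8 = -5)
G(K, u) = -10 (G(K, u) = -9 + (¼)*(-4) = -9 - 1 = -10)
f = -11 (f = (-10 + 4) - 5 = -6 - 5 = -11)
z(L) = 12 + 4*L (z(L) = 7 - (-4*L - 5) = 7 - (-5 - 4*L) = 7 + (5 + 4*L) = 12 + 4*L)
U(Z) = -88 (U(Z) = (12 + 4*(-1))*(-11) = (12 - 4)*(-11) = 8*(-11) = -88)
-7 + U(3)*k(-1, 2) = -7 - 88*(-5) = -7 + 440 = 433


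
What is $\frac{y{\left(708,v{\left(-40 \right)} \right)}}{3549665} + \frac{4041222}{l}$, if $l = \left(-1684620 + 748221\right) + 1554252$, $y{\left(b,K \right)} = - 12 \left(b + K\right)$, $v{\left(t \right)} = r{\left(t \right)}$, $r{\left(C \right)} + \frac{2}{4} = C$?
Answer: $\frac{956002352540}{146211411283} \approx 6.5385$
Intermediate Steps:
$r{\left(C \right)} = - \frac{1}{2} + C$
$v{\left(t \right)} = - \frac{1}{2} + t$
$y{\left(b,K \right)} = - 12 K - 12 b$ ($y{\left(b,K \right)} = - 12 \left(K + b\right) = - 12 K - 12 b$)
$l = 617853$ ($l = -936399 + 1554252 = 617853$)
$\frac{y{\left(708,v{\left(-40 \right)} \right)}}{3549665} + \frac{4041222}{l} = \frac{- 12 \left(- \frac{1}{2} - 40\right) - 8496}{3549665} + \frac{4041222}{617853} = \left(\left(-12\right) \left(- \frac{81}{2}\right) - 8496\right) \frac{1}{3549665} + 4041222 \cdot \frac{1}{617853} = \left(486 - 8496\right) \frac{1}{3549665} + \frac{1347074}{205951} = \left(-8010\right) \frac{1}{3549665} + \frac{1347074}{205951} = - \frac{1602}{709933} + \frac{1347074}{205951} = \frac{956002352540}{146211411283}$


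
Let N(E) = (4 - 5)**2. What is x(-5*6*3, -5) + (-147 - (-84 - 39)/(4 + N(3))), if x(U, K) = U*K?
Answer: 1638/5 ≈ 327.60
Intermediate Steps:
N(E) = 1 (N(E) = (-1)**2 = 1)
x(U, K) = K*U
x(-5*6*3, -5) + (-147 - (-84 - 39)/(4 + N(3))) = -5*(-5*6)*3 + (-147 - (-84 - 39)/(4 + 1)) = -(-150)*3 + (-147 - (-123)/5) = -5*(-90) + (-147 - (-123)/5) = 450 + (-147 - 1*(-123/5)) = 450 + (-147 + 123/5) = 450 - 612/5 = 1638/5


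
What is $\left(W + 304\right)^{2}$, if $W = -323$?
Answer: $361$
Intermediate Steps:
$\left(W + 304\right)^{2} = \left(-323 + 304\right)^{2} = \left(-19\right)^{2} = 361$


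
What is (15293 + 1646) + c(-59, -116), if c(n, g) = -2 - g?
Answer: 17053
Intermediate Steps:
(15293 + 1646) + c(-59, -116) = (15293 + 1646) + (-2 - 1*(-116)) = 16939 + (-2 + 116) = 16939 + 114 = 17053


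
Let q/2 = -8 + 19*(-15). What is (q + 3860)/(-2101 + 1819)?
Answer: -1637/141 ≈ -11.610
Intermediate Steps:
q = -586 (q = 2*(-8 + 19*(-15)) = 2*(-8 - 285) = 2*(-293) = -586)
(q + 3860)/(-2101 + 1819) = (-586 + 3860)/(-2101 + 1819) = 3274/(-282) = 3274*(-1/282) = -1637/141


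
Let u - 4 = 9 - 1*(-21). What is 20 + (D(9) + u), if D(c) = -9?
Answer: 45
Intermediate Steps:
u = 34 (u = 4 + (9 - 1*(-21)) = 4 + (9 + 21) = 4 + 30 = 34)
20 + (D(9) + u) = 20 + (-9 + 34) = 20 + 25 = 45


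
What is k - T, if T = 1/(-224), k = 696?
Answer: 155905/224 ≈ 696.00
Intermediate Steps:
T = -1/224 ≈ -0.0044643
k - T = 696 - 1*(-1/224) = 696 + 1/224 = 155905/224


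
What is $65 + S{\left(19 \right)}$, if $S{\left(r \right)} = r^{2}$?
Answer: $426$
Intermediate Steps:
$65 + S{\left(19 \right)} = 65 + 19^{2} = 65 + 361 = 426$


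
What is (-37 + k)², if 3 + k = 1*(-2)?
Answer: 1764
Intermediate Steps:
k = -5 (k = -3 + 1*(-2) = -3 - 2 = -5)
(-37 + k)² = (-37 - 5)² = (-42)² = 1764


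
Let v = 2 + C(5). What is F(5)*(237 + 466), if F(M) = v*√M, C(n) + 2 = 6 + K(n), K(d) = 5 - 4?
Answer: 4921*√5 ≈ 11004.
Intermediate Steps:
K(d) = 1
C(n) = 5 (C(n) = -2 + (6 + 1) = -2 + 7 = 5)
v = 7 (v = 2 + 5 = 7)
F(M) = 7*√M
F(5)*(237 + 466) = (7*√5)*(237 + 466) = (7*√5)*703 = 4921*√5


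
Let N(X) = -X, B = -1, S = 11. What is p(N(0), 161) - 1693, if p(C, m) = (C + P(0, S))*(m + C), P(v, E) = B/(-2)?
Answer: -3225/2 ≈ -1612.5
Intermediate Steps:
P(v, E) = 1/2 (P(v, E) = -1/(-2) = -1*(-1/2) = 1/2)
p(C, m) = (1/2 + C)*(C + m) (p(C, m) = (C + 1/2)*(m + C) = (1/2 + C)*(C + m))
p(N(0), 161) - 1693 = ((-1*0)**2 + (-1*0)/2 + (1/2)*161 - 1*0*161) - 1693 = (0**2 + (1/2)*0 + 161/2 + 0*161) - 1693 = (0 + 0 + 161/2 + 0) - 1693 = 161/2 - 1693 = -3225/2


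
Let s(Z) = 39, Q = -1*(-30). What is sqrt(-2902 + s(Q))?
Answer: I*sqrt(2863) ≈ 53.507*I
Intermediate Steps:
Q = 30
sqrt(-2902 + s(Q)) = sqrt(-2902 + 39) = sqrt(-2863) = I*sqrt(2863)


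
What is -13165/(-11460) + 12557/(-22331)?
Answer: 30016879/51182652 ≈ 0.58647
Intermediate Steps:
-13165/(-11460) + 12557/(-22331) = -13165*(-1/11460) + 12557*(-1/22331) = 2633/2292 - 12557/22331 = 30016879/51182652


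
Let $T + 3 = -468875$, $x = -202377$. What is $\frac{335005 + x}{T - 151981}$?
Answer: $- \frac{132628}{620859} \approx -0.21362$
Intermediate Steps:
$T = -468878$ ($T = -3 - 468875 = -468878$)
$\frac{335005 + x}{T - 151981} = \frac{335005 - 202377}{-468878 - 151981} = \frac{132628}{-620859} = 132628 \left(- \frac{1}{620859}\right) = - \frac{132628}{620859}$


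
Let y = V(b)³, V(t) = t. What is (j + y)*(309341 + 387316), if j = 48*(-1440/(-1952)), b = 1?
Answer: 1547275197/61 ≈ 2.5365e+7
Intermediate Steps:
y = 1 (y = 1³ = 1)
j = 2160/61 (j = 48*(-1440*(-1/1952)) = 48*(45/61) = 2160/61 ≈ 35.410)
(j + y)*(309341 + 387316) = (2160/61 + 1)*(309341 + 387316) = (2221/61)*696657 = 1547275197/61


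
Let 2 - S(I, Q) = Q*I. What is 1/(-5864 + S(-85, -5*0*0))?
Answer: -1/5862 ≈ -0.00017059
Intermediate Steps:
S(I, Q) = 2 - I*Q (S(I, Q) = 2 - Q*I = 2 - I*Q)
1/(-5864 + S(-85, -5*0*0)) = 1/(-5864 + (2 - 1*(-85)*-5*0*0)) = 1/(-5864 + (2 - 1*(-85)*0*0)) = 1/(-5864 + (2 - 1*(-85)*0)) = 1/(-5864 + (2 + 0)) = 1/(-5864 + 2) = 1/(-5862) = -1/5862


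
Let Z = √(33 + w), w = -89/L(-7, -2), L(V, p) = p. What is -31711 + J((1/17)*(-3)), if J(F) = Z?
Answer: -31711 + √310/2 ≈ -31702.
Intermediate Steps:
w = 89/2 (w = -89/(-2) = -89*(-½) = 89/2 ≈ 44.500)
Z = √310/2 (Z = √(33 + 89/2) = √(155/2) = √310/2 ≈ 8.8034)
J(F) = √310/2
-31711 + J((1/17)*(-3)) = -31711 + √310/2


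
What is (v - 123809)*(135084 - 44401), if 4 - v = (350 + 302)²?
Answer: -49776714847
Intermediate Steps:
v = -425100 (v = 4 - (350 + 302)² = 4 - 1*652² = 4 - 1*425104 = 4 - 425104 = -425100)
(v - 123809)*(135084 - 44401) = (-425100 - 123809)*(135084 - 44401) = -548909*90683 = -49776714847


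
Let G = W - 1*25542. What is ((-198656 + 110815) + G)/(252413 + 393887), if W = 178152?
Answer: 64769/646300 ≈ 0.10022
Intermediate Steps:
G = 152610 (G = 178152 - 1*25542 = 178152 - 25542 = 152610)
((-198656 + 110815) + G)/(252413 + 393887) = ((-198656 + 110815) + 152610)/(252413 + 393887) = (-87841 + 152610)/646300 = 64769*(1/646300) = 64769/646300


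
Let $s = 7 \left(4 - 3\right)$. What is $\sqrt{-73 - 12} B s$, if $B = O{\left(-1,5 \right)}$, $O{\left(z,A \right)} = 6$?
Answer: $42 i \sqrt{85} \approx 387.22 i$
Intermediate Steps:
$s = 7$ ($s = 7 \cdot 1 = 7$)
$B = 6$
$\sqrt{-73 - 12} B s = \sqrt{-73 - 12} \cdot 6 \cdot 7 = \sqrt{-85} \cdot 6 \cdot 7 = i \sqrt{85} \cdot 6 \cdot 7 = 6 i \sqrt{85} \cdot 7 = 42 i \sqrt{85}$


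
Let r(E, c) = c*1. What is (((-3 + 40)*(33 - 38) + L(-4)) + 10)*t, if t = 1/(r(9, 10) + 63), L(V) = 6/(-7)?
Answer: -1231/511 ≈ -2.4090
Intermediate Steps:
r(E, c) = c
L(V) = -6/7 (L(V) = 6*(-⅐) = -6/7)
t = 1/73 (t = 1/(10 + 63) = 1/73 ≈ 0.013699)
(((-3 + 40)*(33 - 38) + L(-4)) + 10)*t = (((-3 + 40)*(33 - 38) - 6/7) + 10)*(1/73) = ((37*(-5) - 6/7) + 10)*(1/73) = ((-185 - 6/7) + 10)*(1/73) = (-1301/7 + 10)*(1/73) = -1231/7*1/73 = -1231/511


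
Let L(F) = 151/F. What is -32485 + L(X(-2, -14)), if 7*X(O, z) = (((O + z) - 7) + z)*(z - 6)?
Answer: -24037843/740 ≈ -32484.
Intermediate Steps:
X(O, z) = (-6 + z)*(-7 + O + 2*z)/7 (X(O, z) = ((((O + z) - 7) + z)*(z - 6))/7 = (((-7 + O + z) + z)*(-6 + z))/7 = ((-7 + O + 2*z)*(-6 + z))/7 = ((-6 + z)*(-7 + O + 2*z))/7 = (-6 + z)*(-7 + O + 2*z)/7)
-32485 + L(X(-2, -14)) = -32485 + 151/(6 - 19/7*(-14) - 6/7*(-2) + (2/7)*(-14)² + (⅐)*(-2)*(-14)) = -32485 + 151/(6 + 38 + 12/7 + (2/7)*196 + 4) = -32485 + 151/(6 + 38 + 12/7 + 56 + 4) = -32485 + 151/(740/7) = -32485 + 151*(7/740) = -32485 + 1057/740 = -24037843/740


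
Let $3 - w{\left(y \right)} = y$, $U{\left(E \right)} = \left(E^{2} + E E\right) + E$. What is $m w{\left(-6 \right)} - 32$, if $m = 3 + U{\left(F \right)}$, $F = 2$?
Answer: $85$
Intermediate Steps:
$U{\left(E \right)} = E + 2 E^{2}$ ($U{\left(E \right)} = \left(E^{2} + E^{2}\right) + E = 2 E^{2} + E = E + 2 E^{2}$)
$w{\left(y \right)} = 3 - y$
$m = 13$ ($m = 3 + 2 \left(1 + 2 \cdot 2\right) = 3 + 2 \left(1 + 4\right) = 3 + 2 \cdot 5 = 3 + 10 = 13$)
$m w{\left(-6 \right)} - 32 = 13 \left(3 - -6\right) - 32 = 13 \left(3 + 6\right) - 32 = 13 \cdot 9 - 32 = 117 - 32 = 85$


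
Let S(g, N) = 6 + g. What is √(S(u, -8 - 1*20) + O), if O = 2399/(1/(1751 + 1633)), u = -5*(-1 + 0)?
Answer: √8118227 ≈ 2849.3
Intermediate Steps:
u = 5 (u = -5*(-1) = 5)
O = 8118216 (O = 2399/(1/3384) = 2399*3384 = 8118216)
√(S(u, -8 - 1*20) + O) = √((6 + 5) + 8118216) = √(11 + 8118216) = √8118227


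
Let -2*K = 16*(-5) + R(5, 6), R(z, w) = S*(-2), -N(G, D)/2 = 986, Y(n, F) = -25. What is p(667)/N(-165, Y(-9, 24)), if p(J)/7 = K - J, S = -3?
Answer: 2205/986 ≈ 2.2363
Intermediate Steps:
N(G, D) = -1972 (N(G, D) = -2*986 = -1972)
R(z, w) = 6 (R(z, w) = -3*(-2) = 6)
K = 37 (K = -(16*(-5) + 6)/2 = -(-80 + 6)/2 = -½*(-74) = 37)
p(J) = 259 - 7*J (p(J) = 7*(37 - J) = 259 - 7*J)
p(667)/N(-165, Y(-9, 24)) = (259 - 7*667)/(-1972) = (259 - 4669)*(-1/1972) = -4410*(-1/1972) = 2205/986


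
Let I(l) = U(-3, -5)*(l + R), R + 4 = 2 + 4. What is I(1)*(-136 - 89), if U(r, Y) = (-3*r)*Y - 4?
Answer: 33075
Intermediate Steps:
R = 2 (R = -4 + (2 + 4) = -4 + 6 = 2)
U(r, Y) = -4 - 3*Y*r (U(r, Y) = -3*Y*r - 4 = -4 - 3*Y*r)
I(l) = -98 - 49*l (I(l) = (-4 - 3*(-5)*(-3))*(l + 2) = (-4 - 45)*(2 + l) = -49*(2 + l) = -98 - 49*l)
I(1)*(-136 - 89) = (-98 - 49*1)*(-136 - 89) = (-98 - 49)*(-225) = -147*(-225) = 33075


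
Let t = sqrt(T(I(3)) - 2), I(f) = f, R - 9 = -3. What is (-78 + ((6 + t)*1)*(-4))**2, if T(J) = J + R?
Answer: 10516 + 816*sqrt(7) ≈ 12675.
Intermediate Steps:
R = 6 (R = 9 - 3 = 6)
T(J) = 6 + J (T(J) = J + 6 = 6 + J)
t = sqrt(7) (t = sqrt((6 + 3) - 2) = sqrt(9 - 2) = sqrt(7) ≈ 2.6458)
(-78 + ((6 + t)*1)*(-4))**2 = (-78 + ((6 + sqrt(7))*1)*(-4))**2 = (-78 + (6 + sqrt(7))*(-4))**2 = (-78 + (-24 - 4*sqrt(7)))**2 = (-102 - 4*sqrt(7))**2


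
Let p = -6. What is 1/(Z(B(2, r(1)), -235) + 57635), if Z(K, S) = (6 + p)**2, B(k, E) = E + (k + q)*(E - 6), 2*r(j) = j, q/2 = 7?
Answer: 1/57635 ≈ 1.7351e-5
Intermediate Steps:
q = 14 (q = 2*7 = 14)
r(j) = j/2
B(k, E) = E + (-6 + E)*(14 + k) (B(k, E) = E + (k + 14)*(E - 6) = E + (14 + k)*(-6 + E) = E + (-6 + E)*(14 + k))
Z(K, S) = 0 (Z(K, S) = (6 - 6)**2 = 0**2 = 0)
1/(Z(B(2, r(1)), -235) + 57635) = 1/(0 + 57635) = 1/57635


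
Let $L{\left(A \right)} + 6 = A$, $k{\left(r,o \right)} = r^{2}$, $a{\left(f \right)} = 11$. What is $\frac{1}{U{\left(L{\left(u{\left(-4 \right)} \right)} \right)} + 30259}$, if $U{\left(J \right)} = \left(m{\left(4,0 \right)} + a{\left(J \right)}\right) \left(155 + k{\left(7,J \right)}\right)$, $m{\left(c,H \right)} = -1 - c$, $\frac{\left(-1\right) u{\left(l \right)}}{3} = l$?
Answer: $\frac{1}{31483} \approx 3.1763 \cdot 10^{-5}$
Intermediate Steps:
$u{\left(l \right)} = - 3 l$
$L{\left(A \right)} = -6 + A$
$U{\left(J \right)} = 1224$ ($U{\left(J \right)} = \left(\left(-1 - 4\right) + 11\right) \left(155 + 7^{2}\right) = \left(\left(-1 - 4\right) + 11\right) \left(155 + 49\right) = \left(-5 + 11\right) 204 = 6 \cdot 204 = 1224$)
$\frac{1}{U{\left(L{\left(u{\left(-4 \right)} \right)} \right)} + 30259} = \frac{1}{1224 + 30259} = \frac{1}{31483}$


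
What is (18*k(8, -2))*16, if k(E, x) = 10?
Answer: 2880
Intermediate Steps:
(18*k(8, -2))*16 = (18*10)*16 = 180*16 = 2880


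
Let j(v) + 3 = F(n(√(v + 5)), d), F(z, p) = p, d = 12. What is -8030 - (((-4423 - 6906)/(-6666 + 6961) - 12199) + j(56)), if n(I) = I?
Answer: 1238529/295 ≈ 4198.4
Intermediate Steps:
j(v) = 9 (j(v) = -3 + 12 = 9)
-8030 - (((-4423 - 6906)/(-6666 + 6961) - 12199) + j(56)) = -8030 - (((-4423 - 6906)/(-6666 + 6961) - 12199) + 9) = -8030 - ((-11329/295 - 12199) + 9) = -8030 - (-3610034/295 + 9) = -8030 - 1*(-3607379/295) = -8030 + 3607379/295 = 1238529/295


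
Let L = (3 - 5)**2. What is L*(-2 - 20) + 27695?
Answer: 27607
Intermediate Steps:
L = 4 (L = (-2)**2 = 4)
L*(-2 - 20) + 27695 = 4*(-2 - 20) + 27695 = 4*(-22) + 27695 = -88 + 27695 = 27607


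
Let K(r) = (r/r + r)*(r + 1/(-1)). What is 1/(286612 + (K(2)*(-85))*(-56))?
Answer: 1/300892 ≈ 3.3235e-6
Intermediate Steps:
K(r) = (1 + r)*(-1 + r) (K(r) = (1 + r)*(r - 1) = (1 + r)*(-1 + r))
1/(286612 + (K(2)*(-85))*(-56)) = 1/(286612 + ((-1 + 2²)*(-85))*(-56)) = 1/(286612 + ((-1 + 4)*(-85))*(-56)) = 1/(286612 + (3*(-85))*(-56)) = 1/(286612 - 255*(-56)) = 1/(286612 + 14280) = 1/300892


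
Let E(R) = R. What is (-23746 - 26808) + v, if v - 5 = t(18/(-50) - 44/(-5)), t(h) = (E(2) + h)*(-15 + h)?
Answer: -31635929/625 ≈ -50618.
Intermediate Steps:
t(h) = (-15 + h)*(2 + h) (t(h) = (2 + h)*(-15 + h) = (-15 + h)*(2 + h))
v = -39679/625 (v = 5 + (-30 + (18/(-50) - 44/(-5))² - 13*(18/(-50) - 44/(-5))) = 5 + (-30 + (18*(-1/50) - 44*(-⅕))² - 13*(18*(-1/50) - 44*(-⅕))) = 5 + (-30 + (-9/25 + 44/5)² - 13*(-9/25 + 44/5)) = 5 + (-30 + (211/25)² - 13*211/25) = 5 + (-30 + 44521/625 - 2743/25) = 5 - 42804/625 = -39679/625 ≈ -63.486)
(-23746 - 26808) + v = (-23746 - 26808) - 39679/625 = -50554 - 39679/625 = -31635929/625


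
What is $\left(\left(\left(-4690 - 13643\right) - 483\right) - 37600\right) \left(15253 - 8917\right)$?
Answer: $-357451776$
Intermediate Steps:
$\left(\left(\left(-4690 - 13643\right) - 483\right) - 37600\right) \left(15253 - 8917\right) = \left(\left(-18333 - 483\right) - 37600\right) 6336 = \left(-18816 - 37600\right) 6336 = \left(-56416\right) 6336 = -357451776$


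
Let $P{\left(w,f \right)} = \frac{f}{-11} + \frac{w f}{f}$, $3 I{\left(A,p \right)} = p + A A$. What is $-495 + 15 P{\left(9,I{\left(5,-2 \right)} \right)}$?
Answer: $- \frac{4075}{11} \approx -370.45$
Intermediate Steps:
$I{\left(A,p \right)} = \frac{p}{3} + \frac{A^{2}}{3}$ ($I{\left(A,p \right)} = \frac{p + A A}{3} = \frac{p + A^{2}}{3} = \frac{p}{3} + \frac{A^{2}}{3}$)
$P{\left(w,f \right)} = w - \frac{f}{11}$ ($P{\left(w,f \right)} = f \left(- \frac{1}{11}\right) + \frac{f w}{f} = - \frac{f}{11} + w = w - \frac{f}{11}$)
$-495 + 15 P{\left(9,I{\left(5,-2 \right)} \right)} = -495 + 15 \left(9 - \frac{\frac{1}{3} \left(-2\right) + \frac{5^{2}}{3}}{11}\right) = -495 + 15 \left(9 - \frac{- \frac{2}{3} + \frac{1}{3} \cdot 25}{11}\right) = -495 + 15 \left(9 - \frac{- \frac{2}{3} + \frac{25}{3}}{11}\right) = -495 + 15 \left(9 - \frac{23}{33}\right) = -495 + 15 \cdot \frac{274}{33} = -495 + \frac{1370}{11} = - \frac{4075}{11}$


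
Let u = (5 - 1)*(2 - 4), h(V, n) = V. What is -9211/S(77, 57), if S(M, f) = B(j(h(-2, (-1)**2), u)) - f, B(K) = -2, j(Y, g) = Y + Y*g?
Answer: 9211/59 ≈ 156.12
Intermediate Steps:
u = -8 (u = 4*(-2) = -8)
S(M, f) = -2 - f
-9211/S(77, 57) = -9211/(-2 - 1*57) = -9211/(-2 - 57) = -9211/(-59) = -9211*(-1/59) = 9211/59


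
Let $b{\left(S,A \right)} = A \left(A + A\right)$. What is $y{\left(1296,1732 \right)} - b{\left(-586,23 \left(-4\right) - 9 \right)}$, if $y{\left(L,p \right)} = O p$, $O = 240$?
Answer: $395278$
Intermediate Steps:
$b{\left(S,A \right)} = 2 A^{2}$ ($b{\left(S,A \right)} = A 2 A = 2 A^{2}$)
$y{\left(L,p \right)} = 240 p$
$y{\left(1296,1732 \right)} - b{\left(-586,23 \left(-4\right) - 9 \right)} = 240 \cdot 1732 - 2 \left(23 \left(-4\right) - 9\right)^{2} = 415680 - 2 \left(-92 - 9\right)^{2} = 415680 - 2 \left(-101\right)^{2} = 415680 - 2 \cdot 10201 = 415680 - 20402 = 395278$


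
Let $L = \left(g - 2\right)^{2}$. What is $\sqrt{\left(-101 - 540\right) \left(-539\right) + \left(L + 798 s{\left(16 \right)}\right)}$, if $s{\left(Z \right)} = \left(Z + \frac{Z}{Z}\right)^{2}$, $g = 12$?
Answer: $\sqrt{576221} \approx 759.09$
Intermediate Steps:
$L = 100$ ($L = \left(12 - 2\right)^{2} = 10^{2} = 100$)
$s{\left(Z \right)} = \left(1 + Z\right)^{2}$ ($s{\left(Z \right)} = \left(Z + 1\right)^{2} = \left(1 + Z\right)^{2}$)
$\sqrt{\left(-101 - 540\right) \left(-539\right) + \left(L + 798 s{\left(16 \right)}\right)} = \sqrt{\left(-101 - 540\right) \left(-539\right) + \left(100 + 798 \left(1 + 16\right)^{2}\right)} = \sqrt{\left(-641\right) \left(-539\right) + \left(100 + 798 \cdot 17^{2}\right)} = \sqrt{345499 + \left(100 + 798 \cdot 289\right)} = \sqrt{345499 + \left(100 + 230622\right)} = \sqrt{345499 + 230722} = \sqrt{576221}$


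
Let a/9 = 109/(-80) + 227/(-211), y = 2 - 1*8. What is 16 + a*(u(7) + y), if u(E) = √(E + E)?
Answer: 1246333/8440 - 370431*√14/16880 ≈ 65.559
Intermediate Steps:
u(E) = √2*√E (u(E) = √(2*E) = √2*√E)
y = -6 (y = 2 - 8 = -6)
a = -370431/16880 (a = 9*(109/(-80) + 227/(-211)) = 9*(109*(-1/80) + 227*(-1/211)) = 9*(-109/80 - 227/211) = 9*(-41159/16880) = -370431/16880 ≈ -21.945)
16 + a*(u(7) + y) = 16 - 370431*(√2*√7 - 6)/16880 = 16 - 370431*(√14 - 6)/16880 = 16 - 370431*(-6 + √14)/16880 = 16 + (1111293/8440 - 370431*√14/16880) = 1246333/8440 - 370431*√14/16880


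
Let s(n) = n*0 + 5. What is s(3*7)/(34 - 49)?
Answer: -⅓ ≈ -0.33333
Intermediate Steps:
s(n) = 5 (s(n) = 0 + 5 = 5)
s(3*7)/(34 - 49) = 5/(34 - 49) = 5/(-15) = 5*(-1/15) = -⅓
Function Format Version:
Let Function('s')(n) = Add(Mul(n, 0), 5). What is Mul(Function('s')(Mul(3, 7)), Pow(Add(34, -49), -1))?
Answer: Rational(-1, 3) ≈ -0.33333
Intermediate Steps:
Function('s')(n) = 5 (Function('s')(n) = Add(0, 5) = 5)
Mul(Function('s')(Mul(3, 7)), Pow(Add(34, -49), -1)) = Mul(5, Pow(Add(34, -49), -1)) = Mul(5, Pow(-15, -1)) = Mul(5, Rational(-1, 15)) = Rational(-1, 3)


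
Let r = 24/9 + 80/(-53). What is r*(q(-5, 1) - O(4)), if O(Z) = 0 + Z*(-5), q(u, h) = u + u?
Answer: 1840/159 ≈ 11.572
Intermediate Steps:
q(u, h) = 2*u
O(Z) = -5*Z (O(Z) = 0 - 5*Z = -5*Z)
r = 184/159 (r = 24*(1/9) + 80*(-1/53) = 8/3 - 80/53 = 184/159 ≈ 1.1572)
r*(q(-5, 1) - O(4)) = 184*(2*(-5) - (-5)*4)/159 = 184*(-10 - 1*(-20))/159 = 184*(-10 + 20)/159 = (184/159)*10 = 1840/159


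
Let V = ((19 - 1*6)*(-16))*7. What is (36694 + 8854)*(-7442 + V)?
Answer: -405286104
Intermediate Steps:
V = -1456 (V = ((19 - 6)*(-16))*7 = (13*(-16))*7 = -208*7 = -1456)
(36694 + 8854)*(-7442 + V) = (36694 + 8854)*(-7442 - 1456) = 45548*(-8898) = -405286104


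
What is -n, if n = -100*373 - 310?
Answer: 37610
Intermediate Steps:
n = -37610 (n = -37300 - 310 = -37610)
-n = -1*(-37610) = 37610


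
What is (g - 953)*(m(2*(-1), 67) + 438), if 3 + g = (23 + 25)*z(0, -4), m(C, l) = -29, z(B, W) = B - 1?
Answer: -410636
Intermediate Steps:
z(B, W) = -1 + B
g = -51 (g = -3 + (23 + 25)*(-1 + 0) = -3 + 48*(-1) = -3 - 48 = -51)
(g - 953)*(m(2*(-1), 67) + 438) = (-51 - 953)*(-29 + 438) = -1004*409 = -410636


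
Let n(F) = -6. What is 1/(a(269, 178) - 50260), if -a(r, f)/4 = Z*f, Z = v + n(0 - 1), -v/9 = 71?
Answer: 1/408980 ≈ 2.4451e-6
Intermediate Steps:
v = -639 (v = -9*71 = -639)
Z = -645 (Z = -639 - 6 = -645)
a(r, f) = 2580*f (a(r, f) = -(-2580)*f = 2580*f)
1/(a(269, 178) - 50260) = 1/(2580*178 - 50260) = 1/(459240 - 50260) = 1/408980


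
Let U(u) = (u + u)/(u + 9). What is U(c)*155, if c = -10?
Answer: 3100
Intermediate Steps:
U(u) = 2*u/(9 + u) (U(u) = (2*u)/(9 + u) = 2*u/(9 + u))
U(c)*155 = (2*(-10)/(9 - 10))*155 = (2*(-10)/(-1))*155 = (2*(-10)*(-1))*155 = 20*155 = 3100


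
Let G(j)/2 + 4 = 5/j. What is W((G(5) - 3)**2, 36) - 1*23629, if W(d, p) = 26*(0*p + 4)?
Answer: -23525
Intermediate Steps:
G(j) = -8 + 10/j (G(j) = -8 + 2*(5/j) = -8 + 10/j)
W(d, p) = 104 (W(d, p) = 26*(0 + 4) = 26*4 = 104)
W((G(5) - 3)**2, 36) - 1*23629 = 104 - 1*23629 = 104 - 23629 = -23525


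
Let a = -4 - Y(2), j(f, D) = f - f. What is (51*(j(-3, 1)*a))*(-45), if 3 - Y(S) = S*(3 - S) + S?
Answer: 0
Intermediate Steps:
Y(S) = 3 - S - S*(3 - S) (Y(S) = 3 - (S*(3 - S) + S) = 3 - (S + S*(3 - S)) = 3 + (-S - S*(3 - S)) = 3 - S - S*(3 - S))
j(f, D) = 0
a = -3 (a = -4 - (3 + 2² - 4*2) = -4 - (3 + 4 - 8) = -4 - 1*(-1) = -4 + 1 = -3)
(51*(j(-3, 1)*a))*(-45) = (51*(0*(-3)))*(-45) = (51*0)*(-45) = 0*(-45) = 0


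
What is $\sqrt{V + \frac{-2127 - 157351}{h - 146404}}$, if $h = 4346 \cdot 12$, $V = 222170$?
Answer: $\frac{9 \sqrt{6091508597914}}{47126} \approx 471.35$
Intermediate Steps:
$h = 52152$
$\sqrt{V + \frac{-2127 - 157351}{h - 146404}} = \sqrt{222170 + \frac{-2127 - 157351}{52152 - 146404}} = \sqrt{222170 - \frac{159478}{-94252}} = \sqrt{222170 - - \frac{79739}{47126}} = \sqrt{222170 + \frac{79739}{47126}} = \sqrt{\frac{10470063159}{47126}} = \frac{9 \sqrt{6091508597914}}{47126}$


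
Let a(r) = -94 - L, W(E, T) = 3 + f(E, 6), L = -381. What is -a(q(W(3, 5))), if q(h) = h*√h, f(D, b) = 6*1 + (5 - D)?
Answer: -287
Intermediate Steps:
f(D, b) = 11 - D (f(D, b) = 6 + (5 - D) = 11 - D)
W(E, T) = 14 - E (W(E, T) = 3 + (11 - E) = 14 - E)
q(h) = h^(3/2)
a(r) = 287 (a(r) = -94 - 1*(-381) = -94 + 381 = 287)
-a(q(W(3, 5))) = -1*287 = -287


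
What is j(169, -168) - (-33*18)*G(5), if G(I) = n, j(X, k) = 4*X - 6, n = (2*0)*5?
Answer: 670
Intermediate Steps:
n = 0 (n = 0*5 = 0)
j(X, k) = -6 + 4*X
G(I) = 0
j(169, -168) - (-33*18)*G(5) = (-6 + 4*169) - (-33*18)*0 = (-6 + 676) - (-594)*0 = 670 - 1*0 = 670 + 0 = 670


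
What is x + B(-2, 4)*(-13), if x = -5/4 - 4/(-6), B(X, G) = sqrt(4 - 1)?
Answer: -7/12 - 13*sqrt(3) ≈ -23.100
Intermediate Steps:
B(X, G) = sqrt(3)
x = -7/12 (x = -5*1/4 - 4*(-1/6) = -5/4 + 2/3 = -7/12 ≈ -0.58333)
x + B(-2, 4)*(-13) = -7/12 + sqrt(3)*(-13) = -7/12 - 13*sqrt(3)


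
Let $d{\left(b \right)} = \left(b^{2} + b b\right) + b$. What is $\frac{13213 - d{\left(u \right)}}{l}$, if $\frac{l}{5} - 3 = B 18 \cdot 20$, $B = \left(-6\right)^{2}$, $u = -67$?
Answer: $\frac{1434}{21605} \approx 0.066373$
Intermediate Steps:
$B = 36$
$d{\left(b \right)} = b + 2 b^{2}$ ($d{\left(b \right)} = \left(b^{2} + b^{2}\right) + b = 2 b^{2} + b = b + 2 b^{2}$)
$l = 64815$ ($l = 15 + 5 \cdot 36 \cdot 18 \cdot 20 = 15 + 5 \cdot 648 \cdot 20 = 15 + 5 \cdot 12960 = 15 + 64800 = 64815$)
$\frac{13213 - d{\left(u \right)}}{l} = \frac{13213 - - 67 \left(1 + 2 \left(-67\right)\right)}{64815} = \left(13213 - - 67 \left(1 - 134\right)\right) \frac{1}{64815} = \left(13213 - \left(-67\right) \left(-133\right)\right) \frac{1}{64815} = \left(13213 - 8911\right) \frac{1}{64815} = 4302 \cdot \frac{1}{64815} = \frac{1434}{21605}$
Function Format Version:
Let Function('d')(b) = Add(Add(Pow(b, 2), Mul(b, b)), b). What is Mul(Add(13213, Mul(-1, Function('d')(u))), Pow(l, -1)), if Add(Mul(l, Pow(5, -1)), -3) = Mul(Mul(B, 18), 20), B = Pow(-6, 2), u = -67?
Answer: Rational(1434, 21605) ≈ 0.066373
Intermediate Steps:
B = 36
Function('d')(b) = Add(b, Mul(2, Pow(b, 2))) (Function('d')(b) = Add(Add(Pow(b, 2), Pow(b, 2)), b) = Add(Mul(2, Pow(b, 2)), b) = Add(b, Mul(2, Pow(b, 2))))
l = 64815 (l = Add(15, Mul(5, Mul(Mul(36, 18), 20))) = Add(15, Mul(5, Mul(648, 20))) = Add(15, Mul(5, 12960)) = Add(15, 64800) = 64815)
Mul(Add(13213, Mul(-1, Function('d')(u))), Pow(l, -1)) = Mul(Add(13213, Mul(-1, Mul(-67, Add(1, Mul(2, -67))))), Pow(64815, -1)) = Mul(Add(13213, Mul(-1, Mul(-67, Add(1, -134)))), Rational(1, 64815)) = Mul(Add(13213, Mul(-1, Mul(-67, -133))), Rational(1, 64815)) = Mul(Add(13213, Mul(-1, 8911)), Rational(1, 64815)) = Mul(Add(13213, -8911), Rational(1, 64815)) = Mul(4302, Rational(1, 64815)) = Rational(1434, 21605)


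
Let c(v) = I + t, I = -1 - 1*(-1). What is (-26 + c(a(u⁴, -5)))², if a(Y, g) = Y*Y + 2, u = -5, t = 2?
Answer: 576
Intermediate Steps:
I = 0 (I = -1 + 1 = 0)
a(Y, g) = 2 + Y² (a(Y, g) = Y² + 2 = 2 + Y²)
c(v) = 2 (c(v) = 0 + 2 = 2)
(-26 + c(a(u⁴, -5)))² = (-26 + 2)² = (-24)² = 576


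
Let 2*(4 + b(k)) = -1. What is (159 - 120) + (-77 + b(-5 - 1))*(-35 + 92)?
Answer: -9213/2 ≈ -4606.5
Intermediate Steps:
b(k) = -9/2 (b(k) = -4 + (½)*(-1) = -4 - ½ = -9/2)
(159 - 120) + (-77 + b(-5 - 1))*(-35 + 92) = (159 - 120) + (-77 - 9/2)*(-35 + 92) = 39 - 163/2*57 = 39 - 9291/2 = -9213/2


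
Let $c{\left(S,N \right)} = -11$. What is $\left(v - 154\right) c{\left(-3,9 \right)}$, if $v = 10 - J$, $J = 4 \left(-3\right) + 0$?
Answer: $1452$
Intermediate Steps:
$J = -12$ ($J = -12 + 0 = -12$)
$v = 22$ ($v = 10 - -12 = 10 + 12 = 22$)
$\left(v - 154\right) c{\left(-3,9 \right)} = \left(22 - 154\right) \left(-11\right) = \left(-132\right) \left(-11\right) = 1452$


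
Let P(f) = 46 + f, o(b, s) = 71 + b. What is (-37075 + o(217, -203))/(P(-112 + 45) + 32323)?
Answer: -36787/32302 ≈ -1.1388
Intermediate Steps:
(-37075 + o(217, -203))/(P(-112 + 45) + 32323) = (-37075 + (71 + 217))/((46 + (-112 + 45)) + 32323) = (-37075 + 288)/((46 - 67) + 32323) = -36787/(-21 + 32323) = -36787/32302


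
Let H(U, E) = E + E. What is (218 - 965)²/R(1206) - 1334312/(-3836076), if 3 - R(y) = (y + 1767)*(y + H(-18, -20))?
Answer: 207070635833/1108151249595 ≈ 0.18686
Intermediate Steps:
H(U, E) = 2*E
R(y) = 3 - (-40 + y)*(1767 + y) (R(y) = 3 - (y + 1767)*(y + 2*(-20)) = 3 - (1767 + y)*(y - 40) = 3 - (1767 + y)*(-40 + y) = 3 - (-40 + y)*(1767 + y))
(218 - 965)²/R(1206) - 1334312/(-3836076) = (218 - 965)²/(70683 - 1*1206² - 1727*1206) - 1334312/(-3836076) = (-747)²/(70683 - 1*1454436 - 2082762) - 1334312*(-1/3836076) = 558009/(70683 - 1454436 - 2082762) + 333578/959019 = 558009/(-3466515) + 333578/959019 = 558009*(-1/3466515) + 333578/959019 = -186003/1155505 + 333578/959019 = 207070635833/1108151249595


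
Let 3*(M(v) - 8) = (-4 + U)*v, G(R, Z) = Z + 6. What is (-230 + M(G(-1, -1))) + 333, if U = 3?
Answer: 328/3 ≈ 109.33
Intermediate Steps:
G(R, Z) = 6 + Z
M(v) = 8 - v/3 (M(v) = 8 + ((-4 + 3)*v)/3 = 8 + (-v)/3 = 8 - v/3)
(-230 + M(G(-1, -1))) + 333 = (-230 + (8 - (6 - 1)/3)) + 333 = (-230 + (8 - ⅓*5)) + 333 = (-230 + (8 - 5/3)) + 333 = (-230 + 19/3) + 333 = -671/3 + 333 = 328/3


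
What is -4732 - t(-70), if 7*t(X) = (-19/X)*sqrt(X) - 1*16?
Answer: -33108/7 - 19*I*sqrt(70)/490 ≈ -4729.7 - 0.32442*I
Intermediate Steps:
t(X) = -16/7 - 19/(7*sqrt(X)) (t(X) = ((-19/X)*sqrt(X) - 1*16)/7 = (-19/sqrt(X) - 16)/7 = (-16 - 19/sqrt(X))/7 = -16/7 - 19/(7*sqrt(X)))
-4732 - t(-70) = -4732 - (-16/7 - (-19)*I*sqrt(70)/490) = -4732 - (-16/7 + 19*I*sqrt(70)/490) = -4732 + (16/7 - 19*I*sqrt(70)/490) = -33108/7 - 19*I*sqrt(70)/490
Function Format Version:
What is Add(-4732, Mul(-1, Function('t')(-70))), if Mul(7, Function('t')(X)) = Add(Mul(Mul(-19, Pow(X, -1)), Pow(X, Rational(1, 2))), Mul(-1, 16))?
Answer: Add(Rational(-33108, 7), Mul(Rational(-19, 490), I, Pow(70, Rational(1, 2)))) ≈ Add(-4729.7, Mul(-0.32442, I))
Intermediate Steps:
Function('t')(X) = Add(Rational(-16, 7), Mul(Rational(-19, 7), Pow(X, Rational(-1, 2)))) (Function('t')(X) = Mul(Rational(1, 7), Add(Mul(Mul(-19, Pow(X, -1)), Pow(X, Rational(1, 2))), Mul(-1, 16))) = Mul(Rational(1, 7), Add(Mul(-19, Pow(X, Rational(-1, 2))), -16)) = Mul(Rational(1, 7), Add(-16, Mul(-19, Pow(X, Rational(-1, 2))))) = Add(Rational(-16, 7), Mul(Rational(-19, 7), Pow(X, Rational(-1, 2)))))
Add(-4732, Mul(-1, Function('t')(-70))) = Add(-4732, Mul(-1, Add(Rational(-16, 7), Mul(Rational(-19, 7), Pow(-70, Rational(-1, 2)))))) = Add(-4732, Mul(-1, Add(Rational(-16, 7), Mul(Rational(-19, 7), Mul(Rational(-1, 70), I, Pow(70, Rational(1, 2))))))) = Add(-4732, Mul(-1, Add(Rational(-16, 7), Mul(Rational(19, 490), I, Pow(70, Rational(1, 2)))))) = Add(-4732, Add(Rational(16, 7), Mul(Rational(-19, 490), I, Pow(70, Rational(1, 2))))) = Add(Rational(-33108, 7), Mul(Rational(-19, 490), I, Pow(70, Rational(1, 2))))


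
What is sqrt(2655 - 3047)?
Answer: 14*I*sqrt(2) ≈ 19.799*I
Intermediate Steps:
sqrt(2655 - 3047) = sqrt(-392) = 14*I*sqrt(2)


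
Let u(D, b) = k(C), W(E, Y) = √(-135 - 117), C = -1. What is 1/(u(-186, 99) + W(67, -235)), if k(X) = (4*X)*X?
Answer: 1/67 - 3*I*√7/134 ≈ 0.014925 - 0.059233*I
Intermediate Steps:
W(E, Y) = 6*I*√7 (W(E, Y) = √(-252) = 6*I*√7)
k(X) = 4*X²
u(D, b) = 4 (u(D, b) = 4*(-1)² = 4*1 = 4)
1/(u(-186, 99) + W(67, -235)) = 1/(4 + 6*I*√7)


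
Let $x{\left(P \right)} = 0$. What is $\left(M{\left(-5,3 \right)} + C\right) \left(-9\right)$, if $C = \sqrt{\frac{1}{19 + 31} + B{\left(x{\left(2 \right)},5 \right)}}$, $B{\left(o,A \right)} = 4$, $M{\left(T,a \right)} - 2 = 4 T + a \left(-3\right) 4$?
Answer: $486 - \frac{9 \sqrt{402}}{10} \approx 467.96$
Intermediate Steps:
$M{\left(T,a \right)} = 2 - 12 a + 4 T$ ($M{\left(T,a \right)} = 2 + \left(4 T + a \left(-3\right) 4\right) = 2 + \left(4 T + - 3 a 4\right) = 2 + \left(4 T - 12 a\right) = 2 + \left(- 12 a + 4 T\right) = 2 - 12 a + 4 T$)
$C = \frac{\sqrt{402}}{10}$ ($C = \sqrt{\frac{1}{19 + 31} + 4} = \sqrt{\frac{1}{50} + 4} = \sqrt{\frac{201}{50}} = \frac{\sqrt{402}}{10} \approx 2.005$)
$\left(M{\left(-5,3 \right)} + C\right) \left(-9\right) = \left(\left(2 - 36 + 4 \left(-5\right)\right) + \frac{\sqrt{402}}{10}\right) \left(-9\right) = \left(\left(2 - 36 - 20\right) + \frac{\sqrt{402}}{10}\right) \left(-9\right) = \left(-54 + \frac{\sqrt{402}}{10}\right) \left(-9\right) = 486 - \frac{9 \sqrt{402}}{10}$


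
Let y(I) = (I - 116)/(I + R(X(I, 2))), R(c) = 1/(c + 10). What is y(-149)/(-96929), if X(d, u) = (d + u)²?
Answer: -1145807/62446120534 ≈ -1.8349e-5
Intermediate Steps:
R(c) = 1/(10 + c)
y(I) = (-116 + I)/(I + 1/(10 + (2 + I)²)) (y(I) = (I - 116)/(I + 1/(10 + (I + 2)²)) = (-116 + I)/(I + 1/(10 + (2 + I)²)))
y(-149)/(-96929) = ((-116 - 149)*(10 + (2 - 149)²)/(1 - 149*(10 + (2 - 149)²)))/(-96929) = (-265*(10 + (-147)²)/(1 - 149*(10 + (-147)²)))*(-1/96929) = (-265*(10 + 21609)/(1 - 149*(10 + 21609)))*(-1/96929) = (-265*21619/(1 - 149*21619))*(-1/96929) = (-265*21619/(1 - 3221231))*(-1/96929) = (-265*21619/(-3221230))*(-1/96929) = -1/3221230*(-265)*21619*(-1/96929) = (1145807/644246)*(-1/96929) = -1145807/62446120534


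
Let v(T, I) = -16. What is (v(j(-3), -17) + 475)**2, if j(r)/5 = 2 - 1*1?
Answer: 210681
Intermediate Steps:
j(r) = 5 (j(r) = 5*(2 - 1*1) = 5*(2 - 1) = 5*1 = 5)
(v(j(-3), -17) + 475)**2 = (-16 + 475)**2 = 459**2 = 210681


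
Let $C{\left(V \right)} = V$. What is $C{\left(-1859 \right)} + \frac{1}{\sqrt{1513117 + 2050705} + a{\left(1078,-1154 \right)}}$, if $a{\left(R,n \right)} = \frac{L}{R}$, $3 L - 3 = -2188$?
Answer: $- \frac{69290767162227523}{37273139951207} + \frac{10458756 \sqrt{3563822}}{37273139951207} \approx -1859.0$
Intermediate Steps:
$L = - \frac{2185}{3}$ ($L = 1 + \frac{1}{3} \left(-2188\right) = 1 - \frac{2188}{3} = - \frac{2185}{3} \approx -728.33$)
$a{\left(R,n \right)} = - \frac{2185}{3 R}$
$C{\left(-1859 \right)} + \frac{1}{\sqrt{1513117 + 2050705} + a{\left(1078,-1154 \right)}} = -1859 + \frac{1}{\sqrt{1513117 + 2050705} - \frac{2185}{3 \cdot 1078}} = -1859 + \frac{1}{\sqrt{3563822} - \frac{2185}{3234}} = -1859 + \frac{1}{- \frac{2185}{3234} + \sqrt{3563822}}$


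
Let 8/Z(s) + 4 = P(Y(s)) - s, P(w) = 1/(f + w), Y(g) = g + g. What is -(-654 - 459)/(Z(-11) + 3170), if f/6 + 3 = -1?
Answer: 357273/1017938 ≈ 0.35098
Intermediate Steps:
f = -24 (f = -18 + 6*(-1) = -18 - 6 = -24)
Y(g) = 2*g
P(w) = 1/(-24 + w)
Z(s) = 8/(-4 + 1/(-24 + 2*s) - s) (Z(s) = 8/(-4 + (1/(-24 + 2*s) - s)) = 8/(-4 + 1/(-24 + 2*s) - s))
-(-654 - 459)/(Z(-11) + 3170) = -(-654 - 459)/(16*(12 - 1*(-11))/(-1 + 2*(-12 - 11)*(4 - 11)) + 3170) = -(-1113)/(16*(12 + 11)/(-1 + 2*(-23)*(-7)) + 3170) = -(-1113)/(16*23/(-1 + 322) + 3170) = -(-1113)/(16*23/321 + 3170) = -(-1113)/(16*(1/321)*23 + 3170) = -(-1113)/(368/321 + 3170) = -(-1113)/1017938/321 = -(-1113)*321/1017938 = -1*(-357273/1017938) = 357273/1017938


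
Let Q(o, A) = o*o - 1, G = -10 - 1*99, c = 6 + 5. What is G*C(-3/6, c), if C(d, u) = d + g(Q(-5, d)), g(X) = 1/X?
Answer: 1199/24 ≈ 49.958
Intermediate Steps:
c = 11
G = -109 (G = -10 - 99 = -109)
Q(o, A) = -1 + o² (Q(o, A) = o² - 1 = -1 + o²)
g(X) = 1/X
C(d, u) = 1/24 + d (C(d, u) = d + 1/(-1 + (-5)²) = d + 1/(-1 + 25) = d + 1/24 = 1/24 + d)
G*C(-3/6, c) = -109*(1/24 - 3/6) = -109*(1/24 - 3*⅙) = -109*(1/24 - ½) = -109*(-11/24) = 1199/24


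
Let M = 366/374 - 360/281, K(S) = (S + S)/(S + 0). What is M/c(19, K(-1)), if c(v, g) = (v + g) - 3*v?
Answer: 5299/630564 ≈ 0.0084036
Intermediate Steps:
K(S) = 2 (K(S) = (2*S)/S = 2)
M = -15897/52547 (M = 366*(1/374) - 360*1/281 = 183/187 - 360/281 = -15897/52547 ≈ -0.30253)
c(v, g) = g - 2*v (c(v, g) = (g + v) - 3*v = g - 2*v)
M/c(19, K(-1)) = -15897/(52547*(2 - 2*19)) = -15897/(52547*(2 - 38)) = -15897/52547/(-36) = -15897/52547*(-1/36) = 5299/630564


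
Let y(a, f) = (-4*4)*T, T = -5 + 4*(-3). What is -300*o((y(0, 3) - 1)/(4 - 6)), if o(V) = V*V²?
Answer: 1492688325/2 ≈ 7.4634e+8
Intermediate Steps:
T = -17 (T = -5 - 12 = -17)
y(a, f) = 272 (y(a, f) = -4*4*(-17) = -16*(-17) = 272)
o(V) = V³
-300*o((y(0, 3) - 1)/(4 - 6)) = -300*(272 - 1)³/(4 - 6)³ = -300*(271/(-2))³ = -300*(-½*271)³ = -300*(-271/2)³ = -300*(-19902511/8) = 1492688325/2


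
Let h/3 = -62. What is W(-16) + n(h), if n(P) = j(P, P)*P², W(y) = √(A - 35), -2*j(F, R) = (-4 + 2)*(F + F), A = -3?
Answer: -12869712 + I*√38 ≈ -1.287e+7 + 6.1644*I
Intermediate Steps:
j(F, R) = 2*F (j(F, R) = -(-4 + 2)*(F + F)/2 = -(-1)*2*F = -(-2)*F = 2*F)
W(y) = I*√38 (W(y) = √(-3 - 35) = √(-38) = I*√38)
h = -186 (h = 3*(-62) = -186)
n(P) = 2*P³ (n(P) = (2*P)*P² = 2*P³)
W(-16) + n(h) = I*√38 + 2*(-186)³ = I*√38 + 2*(-6434856) = I*√38 - 12869712 = -12869712 + I*√38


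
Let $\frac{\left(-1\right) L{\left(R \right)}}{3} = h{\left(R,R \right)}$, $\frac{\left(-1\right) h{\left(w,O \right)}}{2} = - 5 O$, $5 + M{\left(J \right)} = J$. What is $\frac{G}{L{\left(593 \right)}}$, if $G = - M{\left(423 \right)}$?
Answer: $\frac{209}{8895} \approx 0.023496$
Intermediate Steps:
$M{\left(J \right)} = -5 + J$
$h{\left(w,O \right)} = 10 O$ ($h{\left(w,O \right)} = - 2 \left(- 5 O\right) = 10 O$)
$L{\left(R \right)} = - 30 R$ ($L{\left(R \right)} = - 3 \cdot 10 R = - 30 R$)
$G = -418$ ($G = - (-5 + 423) = \left(-1\right) 418 = -418$)
$\frac{G}{L{\left(593 \right)}} = - \frac{418}{\left(-30\right) 593} = - \frac{418}{-17790} = \left(-418\right) \left(- \frac{1}{17790}\right) = \frac{209}{8895}$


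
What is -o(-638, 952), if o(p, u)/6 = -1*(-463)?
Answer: -2778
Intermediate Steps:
o(p, u) = 2778 (o(p, u) = 6*(-1*(-463)) = 6*463 = 2778)
-o(-638, 952) = -1*2778 = -2778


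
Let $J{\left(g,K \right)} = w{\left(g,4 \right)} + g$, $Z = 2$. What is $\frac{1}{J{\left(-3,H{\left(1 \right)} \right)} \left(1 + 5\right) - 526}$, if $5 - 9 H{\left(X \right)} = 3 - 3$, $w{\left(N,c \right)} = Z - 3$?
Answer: $- \frac{1}{550} \approx -0.0018182$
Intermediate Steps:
$w{\left(N,c \right)} = -1$ ($w{\left(N,c \right)} = 2 - 3 = -1$)
$H{\left(X \right)} = \frac{5}{9}$ ($H{\left(X \right)} = \frac{5}{9} - \frac{3 - 3}{9} = \frac{5}{9} - 0 = \frac{5}{9} + 0 = \frac{5}{9}$)
$J{\left(g,K \right)} = -1 + g$
$\frac{1}{J{\left(-3,H{\left(1 \right)} \right)} \left(1 + 5\right) - 526} = \frac{1}{\left(-1 - 3\right) \left(1 + 5\right) - 526} = \frac{1}{\left(-4\right) 6 - 526} = \frac{1}{-24 - 526} = \frac{1}{-550} = - \frac{1}{550}$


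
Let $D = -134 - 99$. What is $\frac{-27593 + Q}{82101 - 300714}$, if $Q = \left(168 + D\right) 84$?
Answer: $\frac{33053}{218613} \approx 0.15119$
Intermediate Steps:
$D = -233$
$Q = -5460$ ($Q = \left(168 - 233\right) 84 = \left(-65\right) 84 = -5460$)
$\frac{-27593 + Q}{82101 - 300714} = \frac{-27593 - 5460}{82101 - 300714} = - \frac{33053}{-218613} = \left(-33053\right) \left(- \frac{1}{218613}\right) = \frac{33053}{218613}$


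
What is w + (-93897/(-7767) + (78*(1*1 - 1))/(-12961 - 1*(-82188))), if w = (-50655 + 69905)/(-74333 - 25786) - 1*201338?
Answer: -17395118279809/86402697 ≈ -2.0133e+5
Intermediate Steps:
w = -20157778472/100119 (w = 19250/(-100119) - 201338 = 19250*(-1/100119) - 201338 = -19250/100119 - 201338 = -20157778472/100119 ≈ -2.0134e+5)
w + (-93897/(-7767) + (78*(1*1 - 1))/(-12961 - 1*(-82188))) = -20157778472/100119 + (-93897/(-7767) + (78*(1*1 - 1))/(-12961 - 1*(-82188))) = -20157778472/100119 + (-93897*(-1/7767) + (78*(1 - 1))/(-12961 + 82188)) = -20157778472/100119 + (10433/863 + (78*0)/69227) = -20157778472/100119 + (10433/863 + 0*(1/69227)) = -20157778472/100119 + (10433/863 + 0) = -20157778472/100119 + 10433/863 = -17395118279809/86402697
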